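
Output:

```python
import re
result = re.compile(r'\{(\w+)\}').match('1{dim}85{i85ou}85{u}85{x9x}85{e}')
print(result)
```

None

`re.match` only tries the pattern at the start of the string.
Here the pattern fails at index 0, so the call returns None.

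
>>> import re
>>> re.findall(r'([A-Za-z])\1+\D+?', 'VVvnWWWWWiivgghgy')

['V', 'W', 'g']

A backreference is literal: `\1` must see the identical characters the first group matched.
Because there's exactly one group, `findall` drops the full match and keeps group 1 from each hit.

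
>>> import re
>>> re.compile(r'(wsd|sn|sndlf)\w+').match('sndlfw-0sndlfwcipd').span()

(0, 6)

`re.match` won't scan ahead — the pattern has to work from the very first character.
The match spans [0:6] → 'sndlfw'.
Captured: group 1 = 'sn'.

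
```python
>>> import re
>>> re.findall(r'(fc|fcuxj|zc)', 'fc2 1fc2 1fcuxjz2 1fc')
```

The regex engine tests alternatives in the order written; an earlier branch that matches wins even if a later one would match more.
One capturing group, so `findall` returns just the captured substring from each match — 4 in all.

['fc', 'fc', 'fc', 'fc']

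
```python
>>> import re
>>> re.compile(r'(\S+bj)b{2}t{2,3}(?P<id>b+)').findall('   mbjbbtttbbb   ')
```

The pattern matches one or more of a non-whitespace character, then the literal 'bj' (captured); then exactly 2 of a literal 'b', then 2 to 3 of the literal 't'; then one or more of a literal 'b' (captured as 'id').
Scanning left to right: at [3:14] match 'mbjbbtttbbb', groups = ('mbj', 'bbb').
`findall` packs the 2 group values into a tuple for every match.

[('mbj', 'bbb')]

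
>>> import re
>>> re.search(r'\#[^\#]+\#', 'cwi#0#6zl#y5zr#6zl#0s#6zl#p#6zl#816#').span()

The match spans [3:6] → '#0#'.

(3, 6)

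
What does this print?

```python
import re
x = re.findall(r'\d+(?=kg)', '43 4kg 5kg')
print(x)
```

['4', '5']

The `(?=…)`/`(?<=…)` assertion just peeks at neighbouring text; it doesn't advance the match position.
No capturing groups, so `findall` returns the 2 full match strings.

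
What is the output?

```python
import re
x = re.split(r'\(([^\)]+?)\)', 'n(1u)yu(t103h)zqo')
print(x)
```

['n', '1u', 'yu', 't103h', 'zqo']

Matches to split on: at [1:5] → '(1u)'; at [7:14] → '(t103h)'.
The group in the pattern means `split` returns the separators' captures alongside the pieces.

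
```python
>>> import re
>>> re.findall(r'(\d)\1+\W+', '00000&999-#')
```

`\1` is not a pattern — it's the concrete string captured by group 1, re-applied verbatim.
Walking the string: at [0:6] match '00000&', group 1 = '0'; at [6:11] match '999-#', group 1 = '9'.
One capturing group, so `findall` returns just the captured substring from each match — 2 in all.

['0', '9']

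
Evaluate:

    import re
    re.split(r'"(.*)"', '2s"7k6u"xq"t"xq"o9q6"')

With a capturing group present, the delimiter's captured portion is kept in the result list.

['2s', '7k6u"xq"t"xq"o9q6', '']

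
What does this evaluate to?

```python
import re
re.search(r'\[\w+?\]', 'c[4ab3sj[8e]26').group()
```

'[8e]'

The match spans [8:12] → '[8e]'.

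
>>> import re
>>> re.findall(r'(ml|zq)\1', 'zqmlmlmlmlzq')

['ml', 'ml']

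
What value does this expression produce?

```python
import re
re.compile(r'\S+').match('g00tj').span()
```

Pattern: one or more of a non-whitespace character.
`match` is anchored at position 0; if the pattern doesn't fit there, it returns None.
The match spans [0:5] → 'g00tj'.

(0, 5)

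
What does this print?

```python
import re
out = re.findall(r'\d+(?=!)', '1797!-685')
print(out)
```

['1797']

Lookahead/lookbehind check context without consuming it, so the matched span excludes the asserted characters.
No capturing groups, so `findall` returns the 1 full match string.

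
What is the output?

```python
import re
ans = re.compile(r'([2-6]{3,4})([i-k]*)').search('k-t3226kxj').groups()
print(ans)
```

('3226', 'k')

Pattern: 3 to 4 of a character in [2-6] (captured); then zero or more of a character in [i-k] (captured).
Unlike `match`, `search` isn't anchored — it looks for the pattern anywhere in the string.
The match spans [3:8] → '3226k'.
Captured: group 1 = '3226', group 2 = 'k'.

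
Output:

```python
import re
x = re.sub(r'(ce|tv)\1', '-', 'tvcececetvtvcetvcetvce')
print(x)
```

tv-ce-cetvcetvce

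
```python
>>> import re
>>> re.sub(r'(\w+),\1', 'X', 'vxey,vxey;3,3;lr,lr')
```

`\1` is not a pattern — it's the concrete string captured by group 1, re-applied verbatim.
Matches: at [0:9] → 'vxey,vxey'; at [10:13] → '3,3'; at [14:19] → 'lr,lr'.
Every occurrence is swapped for 'X'.

'X;X;X'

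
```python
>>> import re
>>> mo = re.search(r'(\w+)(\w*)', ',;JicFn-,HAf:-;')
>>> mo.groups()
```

('JicFn', '')

This matches one or more of a word character (captured); then zero or more of a word character (captured).
`re.search` scans for the first position where the pattern succeeds.
The match spans [2:7] → 'JicFn'.
Captured: group 1 = 'JicFn', group 2 = ''.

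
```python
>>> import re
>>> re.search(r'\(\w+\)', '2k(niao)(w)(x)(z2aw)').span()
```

(2, 8)

`search` walks the string left to right and returns the first match it finds.
The match spans [2:8] → '(niao)'.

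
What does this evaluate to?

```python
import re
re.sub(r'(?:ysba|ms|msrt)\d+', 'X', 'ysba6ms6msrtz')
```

Every occurrence is swapped for 'X'.

'XXmsrtz'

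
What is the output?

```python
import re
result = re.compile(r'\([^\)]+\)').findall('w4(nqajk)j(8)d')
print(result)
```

`findall` yields the raw match text (2 of them) because the pattern has no groups.

['(nqajk)', '(8)']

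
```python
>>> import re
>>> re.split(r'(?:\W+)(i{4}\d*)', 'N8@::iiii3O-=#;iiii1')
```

This matches one or more of a non-word character (non-capturing group); then exactly 4 of the literal 'i', then zero or more of a digit (captured).
Matches to split on: at [2:10] → '@::iiii3'; at [11:20] → '-=#;iiii1'.
With a capturing group present, the delimiter's captured portion is kept in the result list.

['N8', 'iiii3', 'O', 'iiii1', '']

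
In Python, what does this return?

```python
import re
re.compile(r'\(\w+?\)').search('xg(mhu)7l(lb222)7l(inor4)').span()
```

(2, 7)

The match spans [2:7] → '(mhu)'.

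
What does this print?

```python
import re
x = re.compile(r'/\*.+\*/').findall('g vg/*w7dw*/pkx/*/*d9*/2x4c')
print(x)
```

Matches: at [4:23] → '/*w7dw*/pkx/*/*d9*/'.
`findall` yields the raw match text (1 of them) because the pattern has no groups.

['/*w7dw*/pkx/*/*d9*/']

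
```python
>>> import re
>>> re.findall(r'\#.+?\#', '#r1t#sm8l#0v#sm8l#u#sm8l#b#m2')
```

Matches: at [0:5] → '#r1t#'; at [9:13] → '#0v#'; at [17:20] → '#u#'; at [24:27] → '#b#'.
`findall` yields the raw match text (4 of them) because the pattern has no groups.

['#r1t#', '#0v#', '#u#', '#b#']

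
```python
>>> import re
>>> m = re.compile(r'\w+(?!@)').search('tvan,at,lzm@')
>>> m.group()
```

A negative assertion filters positions out without eating any characters.
The match spans [0:4] → 'tvan'.

'tvan'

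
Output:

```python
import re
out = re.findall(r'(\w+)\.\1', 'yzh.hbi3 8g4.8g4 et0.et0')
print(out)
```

['h', '8g4', 'et0']

`\1` has to match the exact text group 1 already captured.
Walking the string: at [2:5] match 'h.h', group 1 = 'h'; at [9:16] match '8g4.8g4', group 1 = '8g4'; at [17:24] match 'et0.et0', group 1 = 'et0'.
One capturing group, so `findall` returns just the captured substring from each match — 3 in all.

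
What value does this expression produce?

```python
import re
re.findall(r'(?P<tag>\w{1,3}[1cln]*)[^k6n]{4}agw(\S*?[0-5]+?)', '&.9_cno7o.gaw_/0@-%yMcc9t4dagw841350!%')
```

The pattern matches 1 to 3 of a word character, then zero or more of one of [1cln] (captured as 'tag'); then exactly 4 of any character except [k6n], then the literal 'agw'; then zero or more of a non-whitespace character (lazy), then one or more of a character in [0-5] (lazy) (captured).
2 groups means the one result is a tuple of 2 captured strings — 1 here.

[('yMcc', '84')]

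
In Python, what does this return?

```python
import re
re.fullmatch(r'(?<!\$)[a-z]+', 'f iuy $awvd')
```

`re.fullmatch` is like wrapping the pattern in `^…$` (in single-line mode).
Here the pattern can't cover the whole string, so the call returns None.

None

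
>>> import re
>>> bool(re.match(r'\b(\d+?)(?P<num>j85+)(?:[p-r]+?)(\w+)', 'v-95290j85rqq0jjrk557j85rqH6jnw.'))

`match` is anchored at position 0; if the pattern doesn't fit there, it returns None.
Here the string doesn't start with a match, so the call returns None, and `bool(None)` is False.

False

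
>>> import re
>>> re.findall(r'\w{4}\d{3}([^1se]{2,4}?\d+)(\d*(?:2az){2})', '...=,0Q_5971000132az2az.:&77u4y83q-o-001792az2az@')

`findall` packs the 2 group values into a tuple for every match.

[('00013', '2az2az')]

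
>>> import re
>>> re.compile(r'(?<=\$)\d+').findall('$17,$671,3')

['17', '671']

Lookahead/lookbehind check context without consuming it, so the matched span excludes the asserted characters.
Scanning left to right: at [1:3] → '17'; at [5:8] → '671'.
With no groups in the pattern, `findall` gives back each whole match — 2 here.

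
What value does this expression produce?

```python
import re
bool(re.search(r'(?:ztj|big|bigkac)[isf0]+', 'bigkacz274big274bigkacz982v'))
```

Unlike `match`, `search` isn't anchored — it looks for the pattern anywhere in the string.
Here the pattern never matches, so the call returns None, and `bool(None)` is False.

False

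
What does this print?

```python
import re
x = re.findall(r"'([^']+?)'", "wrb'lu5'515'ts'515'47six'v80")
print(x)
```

['lu5', 'ts', '47six']

Walking the string: at [3:8] match "'lu5'", group 1 = 'lu5'; at [11:15] match "'ts'", group 1 = 'ts'; at [18:25] match "'47six'", group 1 = '47six'.
`findall` collects group 1 from each match (3 total).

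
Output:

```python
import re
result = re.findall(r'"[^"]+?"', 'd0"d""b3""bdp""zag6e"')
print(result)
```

['"d"', '"b3"', '"bdp"', '"zag6e"']

Walking the string: at [2:5] → '"d"'; at [5:9] → '"b3"'; at [9:14] → '"bdp"'; at [14:21] → '"zag6e"'.
No capturing groups, so `findall` returns the 4 full match strings.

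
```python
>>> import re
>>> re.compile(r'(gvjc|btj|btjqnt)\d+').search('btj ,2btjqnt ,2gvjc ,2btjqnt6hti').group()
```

The match spans [22:29] → 'btjqnt6'.

'btjqnt6'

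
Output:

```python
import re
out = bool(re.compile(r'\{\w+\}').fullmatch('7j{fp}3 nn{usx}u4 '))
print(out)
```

`re.fullmatch` requires the pattern to consume the entire string.
Here there's no way to consume every character, so the call returns None, and `bool(None)` is False.

False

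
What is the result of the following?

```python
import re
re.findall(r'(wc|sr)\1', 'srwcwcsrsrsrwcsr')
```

`\1` is not a pattern — it's the concrete string captured by group 1, re-applied verbatim.
One capturing group, so `findall` returns just the captured substring from each match — 2 in all.

['wc', 'sr']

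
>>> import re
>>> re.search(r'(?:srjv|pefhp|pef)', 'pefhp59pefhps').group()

'pefhp'

`|` is ordered: at each position the engine commits to the first alternative that works.
The match spans [0:5] → 'pefhp'.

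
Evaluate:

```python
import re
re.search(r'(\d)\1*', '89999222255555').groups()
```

The match spans [0:1] → '8'.
Captured: group 1 = '8'.

('8',)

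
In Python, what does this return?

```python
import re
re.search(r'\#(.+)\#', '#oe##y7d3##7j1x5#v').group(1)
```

'oe##y7d3##7j1x5'

The match spans [0:17] → '#oe##y7d3##7j1x5#'.
Captured: group 1 = 'oe##y7d3##7j1x5'.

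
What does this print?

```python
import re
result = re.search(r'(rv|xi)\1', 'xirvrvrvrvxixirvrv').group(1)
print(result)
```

`\1` is not a pattern — it's the concrete string captured by group 1, re-applied verbatim.
`re.search` scans for the first position where the pattern succeeds.
The match spans [2:6] → 'rvrv'.
Captured: group 1 = 'rv'.

rv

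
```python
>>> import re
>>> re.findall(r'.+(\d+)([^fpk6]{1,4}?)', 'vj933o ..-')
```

[('3', 'o')]

This matches one or more of any character; then one or more of a digit (captured); then 1 to 4 of any character except [fpk6] (lazy) (captured).
With 2 capturing groups, `findall` returns a 2-tuple per match.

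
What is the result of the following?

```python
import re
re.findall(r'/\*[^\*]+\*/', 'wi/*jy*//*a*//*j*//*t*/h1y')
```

Since nothing is captured, `findall` lists the 4 matched substrings directly.

['/*jy*/', '/*a*/', '/*j*/', '/*t*/']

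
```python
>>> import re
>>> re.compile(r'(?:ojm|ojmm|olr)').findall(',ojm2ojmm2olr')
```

['ojm', 'ojm', 'olr']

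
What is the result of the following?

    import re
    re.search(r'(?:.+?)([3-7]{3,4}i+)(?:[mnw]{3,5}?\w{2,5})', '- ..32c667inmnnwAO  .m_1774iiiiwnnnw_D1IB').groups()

('667i',)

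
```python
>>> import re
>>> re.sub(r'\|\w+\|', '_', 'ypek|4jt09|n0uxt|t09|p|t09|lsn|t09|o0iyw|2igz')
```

'ypek_n0uxt_p_lsn_o0iyw|2igz'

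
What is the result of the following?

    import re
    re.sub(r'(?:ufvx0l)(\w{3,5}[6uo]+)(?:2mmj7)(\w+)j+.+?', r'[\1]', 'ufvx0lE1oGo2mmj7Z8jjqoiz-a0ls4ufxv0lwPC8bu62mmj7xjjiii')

The pattern matches the literal 'ufv', then the literal 'x0l' (non-capturing group); then 3 to 5 of a word character, then one or more of one of [6uo] (captured); then the literal '2m', then the literal 'mj7' (non-capturing group); then one or more of a word character (captured); then one or more of a literal 'j'; then one or more of any character (lazy).
With the lazy modifier that quantifier settles for the fewest repetitions that let the rest of the pattern succeed (the atoms after it are unaffected and can still be greedy).
Matches: at [0:21] → 'ufvx0lE1oGo2mmj7Z8jjq'.
The replacement refers to a captured group, so each match is rewritten using its own captured text.

'[E1oGo]oiz-a0ls4ufxv0lwPC8bu62mmj7xjjiii'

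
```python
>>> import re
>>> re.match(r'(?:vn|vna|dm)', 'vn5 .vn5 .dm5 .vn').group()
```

'vn'

`match` is anchored at position 0; if the pattern doesn't fit there, it returns None.
The match spans [0:2] → 'vn'.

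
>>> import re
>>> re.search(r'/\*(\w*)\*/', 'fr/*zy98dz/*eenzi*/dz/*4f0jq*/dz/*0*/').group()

The match spans [10:19] → '/*eenzi*/'.

'/*eenzi*/'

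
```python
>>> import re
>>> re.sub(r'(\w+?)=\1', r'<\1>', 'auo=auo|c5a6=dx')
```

A backreference is literal: `\1` must see the identical characters the first group matched.
Matches: at [0:7] → 'auo=auo'.
The replacement refers to a captured group, so each match is rewritten using its own captured text.

'<auo>|c5a6=dx'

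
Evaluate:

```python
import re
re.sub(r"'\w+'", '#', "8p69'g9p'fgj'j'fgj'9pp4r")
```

"8p69#fgj#fgj'9pp4r"

Matches: at [4:9] → "'g9p'"; at [12:15] → "'j'".
`sub` substitutes '#' at each match site.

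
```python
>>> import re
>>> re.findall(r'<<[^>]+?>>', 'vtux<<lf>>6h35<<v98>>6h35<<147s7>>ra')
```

Matches: at [4:10] → '<<lf>>'; at [14:21] → '<<v98>>'; at [25:34] → '<<147s7>>'.
With no groups in the pattern, `findall` gives back each whole match — 3 here.

['<<lf>>', '<<v98>>', '<<147s7>>']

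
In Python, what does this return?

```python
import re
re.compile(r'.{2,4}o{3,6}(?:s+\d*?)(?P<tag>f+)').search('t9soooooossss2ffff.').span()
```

The pattern matches 2 to 4 of any character, then 3 to 6 of the literal 'o'; then one or more of the literal 's', then zero or more of a digit (lazy) (non-capturing group); then one or more of a literal 'f' (captured as 'tag').
Unlike `match`, `search` isn't anchored — it looks for the pattern anywhere in the string.
The match spans [0:18] → 't9soooooossss2ffff'.
Captured: group 1 = 'ffff'.

(0, 18)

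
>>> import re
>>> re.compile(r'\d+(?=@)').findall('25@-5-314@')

Lookahead/lookbehind check context without consuming it, so the matched span excludes the asserted characters.
Since nothing is captured, `findall` lists the 2 matched substrings directly.

['25', '314']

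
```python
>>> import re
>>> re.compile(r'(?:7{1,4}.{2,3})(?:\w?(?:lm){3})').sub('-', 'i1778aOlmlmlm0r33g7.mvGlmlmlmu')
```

'i1-0r33g-u'

This matches 1 to 4 of the literal '7', then 2 to 3 of any character (non-capturing group); then optionally a word character, then the literal 'lm' repeated 3 times (non-capturing group).
`sub` substitutes '-' at each match site.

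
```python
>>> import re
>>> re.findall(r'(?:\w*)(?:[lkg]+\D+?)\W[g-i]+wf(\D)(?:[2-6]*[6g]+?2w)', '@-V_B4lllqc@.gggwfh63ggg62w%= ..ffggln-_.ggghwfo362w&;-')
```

`findall` collects group 1 from each match (2 total).

['h', 'o']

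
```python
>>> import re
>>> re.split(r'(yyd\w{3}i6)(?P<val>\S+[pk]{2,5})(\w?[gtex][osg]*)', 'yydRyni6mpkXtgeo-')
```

['', 'yydRyni6', 'mpk', 'Xtg', 'eo-']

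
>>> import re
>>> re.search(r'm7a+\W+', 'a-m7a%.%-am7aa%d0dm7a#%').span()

(2, 9)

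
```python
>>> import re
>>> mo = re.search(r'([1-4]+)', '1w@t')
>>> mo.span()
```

(0, 1)

This matches one or more of a character in [1-4] (captured).
`search` walks the string left to right and returns the first match it finds.
The match spans [0:1] → '1'.
Captured: group 1 = '1'.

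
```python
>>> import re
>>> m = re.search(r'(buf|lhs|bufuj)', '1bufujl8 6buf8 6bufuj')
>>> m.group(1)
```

The match spans [1:4] → 'buf'.
Captured: group 1 = 'buf'.

'buf'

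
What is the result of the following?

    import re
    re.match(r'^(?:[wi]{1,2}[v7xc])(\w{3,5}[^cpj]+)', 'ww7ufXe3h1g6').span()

(0, 12)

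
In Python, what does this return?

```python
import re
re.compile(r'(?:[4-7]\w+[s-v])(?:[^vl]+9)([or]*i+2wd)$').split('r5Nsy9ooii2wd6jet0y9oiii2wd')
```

['r', 'oiii2wd', '']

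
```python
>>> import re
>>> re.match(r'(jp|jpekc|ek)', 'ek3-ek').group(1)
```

`re.match` only tries the pattern at the start of the string.
The match spans [0:2] → 'ek'.
Captured: group 1 = 'ek'.

'ek'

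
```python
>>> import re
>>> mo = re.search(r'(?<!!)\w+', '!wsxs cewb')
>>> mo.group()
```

'sxs'

The negative lookaround is zero-width — it rules out positions where the adjacent text would match, without consuming anything.
`search` walks the string left to right and returns the first match it finds.
The match spans [2:5] → 'sxs'.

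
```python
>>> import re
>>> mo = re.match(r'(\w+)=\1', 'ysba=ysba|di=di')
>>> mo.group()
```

`re.match` won't scan ahead — the pattern has to work from the very first character.
The match spans [0:9] → 'ysba=ysba'.

'ysba=ysba'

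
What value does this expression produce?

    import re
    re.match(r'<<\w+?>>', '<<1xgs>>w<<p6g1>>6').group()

`re.match` won't scan ahead — the pattern has to work from the very first character.
The match spans [0:8] → '<<1xgs>>'.

'<<1xgs>>'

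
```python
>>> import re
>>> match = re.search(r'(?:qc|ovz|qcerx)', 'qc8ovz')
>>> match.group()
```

Unlike `match`, `search` isn't anchored — it looks for the pattern anywhere in the string.
The match spans [0:2] → 'qc'.

'qc'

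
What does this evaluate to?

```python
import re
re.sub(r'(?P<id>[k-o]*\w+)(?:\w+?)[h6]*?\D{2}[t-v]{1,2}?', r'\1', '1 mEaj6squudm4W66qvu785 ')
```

'1 mEaj6squudm4W6785 '

Pattern: zero or more of a character in [k-o], then one or more of a word character (captured as 'id'); then one or more of a word character (lazy) (non-capturing group); then zero or more of one of [h6] (lazy), then exactly 2 of a non-digit, then 1 to 2 of a character in [t-v] (lazy).
Matches: at [2:20] → 'mEaj6squudm4W66qvu'.
`\1` in the replacement pulls in group 1's text for each match.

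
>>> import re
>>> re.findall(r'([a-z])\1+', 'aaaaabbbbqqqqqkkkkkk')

['a', 'b', 'q', 'k']

After group 1 captures some text, `\1` only succeeds where that same text appears again.
`findall` collects group 1 from each match (4 total).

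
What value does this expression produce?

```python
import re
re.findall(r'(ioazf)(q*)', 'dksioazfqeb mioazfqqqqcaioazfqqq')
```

With 2 capturing groups, `findall` returns a 2-tuple per match.

[('ioazf', 'q'), ('ioazf', 'qqqq'), ('ioazf', 'qqq')]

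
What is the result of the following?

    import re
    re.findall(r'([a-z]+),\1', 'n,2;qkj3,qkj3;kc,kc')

The backreference `\1` re-matches whatever the first group consumed, character for character.
Walking the string: at [14:19] match 'kc,kc', group 1 = 'kc'.
`findall` collects group 1 from the one match (1 total).

['kc']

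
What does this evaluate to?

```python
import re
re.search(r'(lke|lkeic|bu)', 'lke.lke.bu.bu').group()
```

'lke'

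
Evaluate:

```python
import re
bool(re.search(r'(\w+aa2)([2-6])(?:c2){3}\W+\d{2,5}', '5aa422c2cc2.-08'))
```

False

Here nothing in the string fits, so the call returns None, and `bool(None)` is False.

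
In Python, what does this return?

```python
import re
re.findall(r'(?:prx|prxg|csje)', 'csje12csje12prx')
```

Since nothing is captured, `findall` lists the 3 matched substrings directly.

['csje', 'csje', 'prx']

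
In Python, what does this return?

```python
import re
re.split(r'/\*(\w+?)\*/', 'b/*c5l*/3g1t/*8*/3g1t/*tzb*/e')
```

['b', 'c5l', '3g1t', '8', '3g1t', 'tzb', 'e']

The group in the pattern means `split` returns the separators' captures alongside the pieces.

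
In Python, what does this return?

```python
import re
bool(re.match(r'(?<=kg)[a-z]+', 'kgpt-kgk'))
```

The `(?=…)`/`(?<=…)` assertion just peeks at neighbouring text; it doesn't advance the match position.
With `match`, the pattern is implicitly anchored at the beginning.
Here the pattern fails at index 0, so the call returns None, and `bool(None)` is False.

False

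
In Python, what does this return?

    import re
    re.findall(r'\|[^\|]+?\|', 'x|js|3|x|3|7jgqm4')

['|js|', '|x|']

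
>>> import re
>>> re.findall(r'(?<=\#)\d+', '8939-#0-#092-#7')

['0', '092', '7']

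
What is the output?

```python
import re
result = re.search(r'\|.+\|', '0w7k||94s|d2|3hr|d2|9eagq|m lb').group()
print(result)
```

||94s|d2|3hr|d2|9eagq|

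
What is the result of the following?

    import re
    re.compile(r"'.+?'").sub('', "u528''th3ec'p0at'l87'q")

A non-greedy quantifier consumes as few characters as it can — just enough that the remainder of the pattern still matches from where it stops; whatever follows it matches normally.
Matches: at [4:12] → "''th3ec'"; at [16:21] → "'l87'".
Each match is replaced by ''.

'u528p0atq'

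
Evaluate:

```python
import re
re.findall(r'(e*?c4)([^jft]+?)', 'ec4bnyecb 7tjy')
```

[('ec4', 'b')]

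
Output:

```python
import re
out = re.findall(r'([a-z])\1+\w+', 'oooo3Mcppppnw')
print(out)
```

['o']

A backreference is literal: `\1` must see the identical characters the first group matched.
Matches: at [0:13] match 'oooo3Mcppppnw', group 1 = 'o'.
With a single group, `findall` returns only what that group captured — 1 item.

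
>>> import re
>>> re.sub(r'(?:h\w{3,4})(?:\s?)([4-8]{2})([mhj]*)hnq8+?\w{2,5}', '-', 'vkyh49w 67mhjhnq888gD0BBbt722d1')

The pattern matches the literal 'h', then 3 to 4 of a word character (non-capturing group); then optionally whitespace (non-capturing group); then exactly 2 of a character in [4-8] (captured); then zero or more of one of [mhj] (captured); then the literal 'hnq', then one or more of a literal '8' (lazy), then 2 to 5 of a word character.
Matches: at [3:22] → 'h49w 67mhjhnq888gD0'.
`sub` substitutes '-' at each match site.

'vky-BBbt722d1'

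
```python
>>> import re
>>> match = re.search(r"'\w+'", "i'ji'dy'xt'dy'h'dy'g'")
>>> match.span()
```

(1, 5)

`search` walks the string left to right and returns the first match it finds.
The match spans [1:5] → "'ji'".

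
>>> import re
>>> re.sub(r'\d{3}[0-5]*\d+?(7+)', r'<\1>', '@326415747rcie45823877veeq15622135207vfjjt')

The pattern matches exactly 3 of a digit, then zero or more of a character in [0-5], then one or more of a digit (lazy); then one or more of a literal '7' (captured).
A non-greedy quantifier consumes as few characters as it can — just enough that the remainder of the pattern still matches from where it stops; whatever follows it matches normally.
Matches: at [1:10] → '326415747'; at [14:22] → '45823877'; at [26:37] → '15622135207'.
The replacement refers to a captured group, so each match is rewritten using its own captured text.

'@<7>rcie<77>veeq<7>vfjjt'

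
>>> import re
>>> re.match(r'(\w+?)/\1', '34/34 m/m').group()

'34/34'

`\1` has to match the exact text group 1 already captured.
`match` is anchored at position 0; if the pattern doesn't fit there, it returns None.
The match spans [0:5] → '34/34'.
Captured: group 1 = '34'.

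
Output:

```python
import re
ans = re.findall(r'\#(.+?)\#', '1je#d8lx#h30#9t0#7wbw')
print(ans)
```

Because there's exactly one group, `findall` drops the full match and keeps group 1 from each hit.

['d8lx', '9t0']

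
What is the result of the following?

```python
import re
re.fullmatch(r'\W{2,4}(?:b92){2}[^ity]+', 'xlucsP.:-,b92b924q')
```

`re.fullmatch` is like wrapping the pattern in `^…$` (in single-line mode).
Here the string isn't matched end-to-end, so the call returns None.

None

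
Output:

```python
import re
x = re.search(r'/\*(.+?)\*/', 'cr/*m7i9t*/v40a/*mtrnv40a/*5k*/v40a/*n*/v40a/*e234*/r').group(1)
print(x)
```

m7i9t

With the lazy modifier that quantifier settles for the fewest repetitions that let the rest of the pattern succeed (the atoms after it are unaffected and can still be greedy).
`re.search` scans for the first position where the pattern succeeds.
The match spans [2:11] → '/*m7i9t*/'.
Captured: group 1 = 'm7i9t'.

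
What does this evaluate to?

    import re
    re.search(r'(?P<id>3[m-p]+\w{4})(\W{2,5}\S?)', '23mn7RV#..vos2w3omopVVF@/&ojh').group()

'3mn7RV#..v'

The pattern matches a literal '3', then one or more of a character in [m-p], then exactly 4 of a word character (captured as 'id'); then 2 to 5 of a non-word character, then optionally a non-whitespace character (captured).
`re.search` tries every starting position until one works.
The match spans [1:11] → '3mn7RV#..v'.
Captured: group 1 = '3mn7RV', group 2 = '#..v'.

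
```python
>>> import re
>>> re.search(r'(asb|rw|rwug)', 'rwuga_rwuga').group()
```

The regex engine tests alternatives in the order written; an earlier branch that matches wins even if a later one would match more.
The match spans [0:2] → 'rw'.

'rw'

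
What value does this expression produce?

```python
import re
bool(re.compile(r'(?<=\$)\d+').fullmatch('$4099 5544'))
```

`re.fullmatch` is like wrapping the pattern in `^…$` (in single-line mode).
Here there's no way to consume every character, so the call returns None, and `bool(None)` is False.

False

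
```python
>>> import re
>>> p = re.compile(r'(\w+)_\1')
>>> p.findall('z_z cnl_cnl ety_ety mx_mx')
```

['z', 'cnl', 'ety', 'mx']

The backreference `\1` re-matches whatever the first group consumed, character for character.
Matches: at [0:3] match 'z_z', group 1 = 'z'; at [4:11] match 'cnl_cnl', group 1 = 'cnl'; at [12:19] match 'ety_ety', group 1 = 'ety'; at [20:25] match 'mx_mx', group 1 = 'mx'.
With a single group, `findall` returns only what that group captured — 4 items.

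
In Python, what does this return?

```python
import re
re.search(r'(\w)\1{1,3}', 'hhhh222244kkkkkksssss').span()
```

(0, 4)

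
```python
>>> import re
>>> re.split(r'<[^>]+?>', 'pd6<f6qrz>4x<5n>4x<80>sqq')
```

['pd6', '4x', '4x', 'sqq']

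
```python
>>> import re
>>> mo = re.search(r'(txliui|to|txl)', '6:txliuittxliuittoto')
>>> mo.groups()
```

('txliui',)

The match spans [2:8] → 'txliui'.
Captured: group 1 = 'txliui'.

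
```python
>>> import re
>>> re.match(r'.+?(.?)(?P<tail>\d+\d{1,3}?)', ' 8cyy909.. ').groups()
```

('y', '909')

The match spans [0:8] → ' 8cyy909'.
Captured: group 1 = 'y', group 2 = '909'.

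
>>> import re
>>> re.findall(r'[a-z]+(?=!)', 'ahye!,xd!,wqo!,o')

The positive lookaround only admits positions where the adjacent text matches; those characters stay outside the span.
With no groups in the pattern, `findall` gives back each whole match — 3 here.

['ahye', 'xd', 'wqo']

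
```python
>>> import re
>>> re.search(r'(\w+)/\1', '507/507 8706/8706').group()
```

'507/507'

The backreference `\1` re-matches whatever the first group consumed, character for character.
`re.search` scans for the first position where the pattern succeeds.
The match spans [0:7] → '507/507'.
Captured: group 1 = '507'.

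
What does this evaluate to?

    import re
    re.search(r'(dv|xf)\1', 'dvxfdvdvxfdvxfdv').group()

The backreference `\1` re-matches whatever the first group consumed, character for character.
The match spans [4:8] → 'dvdv'.

'dvdv'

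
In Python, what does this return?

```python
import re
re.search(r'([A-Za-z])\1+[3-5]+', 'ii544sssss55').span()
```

(0, 5)

After group 1 captures some text, `\1` only succeeds where that same text appears again.
Unlike `match`, `search` isn't anchored — it looks for the pattern anywhere in the string.
The match spans [0:5] → 'ii544'.
Captured: group 1 = 'i'.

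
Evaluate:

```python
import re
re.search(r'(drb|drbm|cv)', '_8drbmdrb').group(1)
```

'drb'

The regex engine tests alternatives in the order written; an earlier branch that matches wins even if a later one would match more.
`re.search` tries every starting position until one works.
The match spans [2:5] → 'drb'.
Captured: group 1 = 'drb'.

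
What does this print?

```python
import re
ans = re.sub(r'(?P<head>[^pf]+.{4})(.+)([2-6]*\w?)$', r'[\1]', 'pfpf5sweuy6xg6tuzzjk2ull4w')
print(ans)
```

This matches one or more of any character except [pf], then exactly 4 of any character (captured as 'head'); then one or more of any character (captured); then zero or more of a character in [2-6], then optionally a word character (captured); then anchored at the end.
Matches: at [4:26] → '5sweuy6xg6tuzzjk2ull4w'.
Each match is replaced using the text its own group 1 captured.

pfpf[5sweuy6xg6tuzzjk2ull4]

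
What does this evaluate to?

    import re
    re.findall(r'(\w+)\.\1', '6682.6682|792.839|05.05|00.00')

['6682', '05', '00']

`\1` has to match the exact text group 1 already captured.
Matches: at [0:9] match '6682.6682', group 1 = '6682'; at [18:23] match '05.05', group 1 = '05'; at [24:29] match '00.00', group 1 = '00'.
Because there's exactly one group, `findall` drops the full match and keeps group 1 from each hit.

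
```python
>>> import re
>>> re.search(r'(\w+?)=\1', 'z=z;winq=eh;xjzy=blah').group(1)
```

'z'

The match spans [0:3] → 'z=z'.
Captured: group 1 = 'z'.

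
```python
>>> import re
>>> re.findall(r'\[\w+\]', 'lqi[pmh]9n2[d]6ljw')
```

['[pmh]', '[d]']

With no groups in the pattern, `findall` gives back each whole match — 2 here.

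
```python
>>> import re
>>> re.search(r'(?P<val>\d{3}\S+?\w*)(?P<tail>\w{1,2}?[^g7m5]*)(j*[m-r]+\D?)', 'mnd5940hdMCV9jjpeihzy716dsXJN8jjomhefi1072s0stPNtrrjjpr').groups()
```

Pattern: exactly 3 of a digit, then one or more of a non-whitespace character (lazy), then zero or more of a word character (captured as 'val'); then 1 to 2 of a word character (lazy), then zero or more of any character except [g7m5] (captured as 'tail'); then zero or more of the literal 'j', then one or more of a character in [m-r], then optionally a non-digit (captured).
Unlike `match`, `search` isn't anchored — it looks for the pattern anywhere in the string.
The match spans [3:55] → '5940hdMCV9jjpeihzy716dsXJN8jjomhefi1072s0stPNtrrjjpr'.
Captured: group 1 = '5940hdMCV9jjpeihzy716dsXJN8jjomhefi1072s0stPNtrrjj', group 2 = 'p', group 3 = 'r'.

('5940hdMCV9jjpeihzy716dsXJN8jjomhefi1072s0stPNtrrjj', 'p', 'r')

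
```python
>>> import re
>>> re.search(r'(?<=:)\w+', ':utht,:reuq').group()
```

The `(?=…)`/`(?<=…)` assertion just peeks at neighbouring text; it doesn't advance the match position.
`search` walks the string left to right and returns the first match it finds.
The match spans [1:5] → 'utht'.

'utht'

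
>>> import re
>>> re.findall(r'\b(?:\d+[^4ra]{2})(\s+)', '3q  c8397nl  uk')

[' ']

Pattern: a word boundary (`\b`, zero-width); then one or more of a digit, then exactly 2 of any character except [4ra] (non-capturing group); then one or more of whitespace (captured).
Scanning left to right: at [0:4] match '3q  ', group 1 = ' '.
One capturing group, so `findall` returns just the captured substring from the one match — 1 in all.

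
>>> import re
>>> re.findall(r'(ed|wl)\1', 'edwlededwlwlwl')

['ed', 'wl']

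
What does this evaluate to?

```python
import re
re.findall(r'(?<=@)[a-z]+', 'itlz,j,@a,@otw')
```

The lookaround is zero-width — it requires the adjacent text to match without consuming it, so the asserted text isn't part of the match.
Matches: at [8:9] → 'a'; at [11:14] → 'otw'.
With no groups in the pattern, `findall` gives back each whole match — 2 here.

['a', 'otw']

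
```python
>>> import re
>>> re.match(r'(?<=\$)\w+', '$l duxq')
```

None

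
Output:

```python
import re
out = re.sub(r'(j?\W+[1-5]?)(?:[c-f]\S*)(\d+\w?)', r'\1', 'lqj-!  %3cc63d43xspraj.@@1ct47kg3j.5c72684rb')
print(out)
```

lqj-!  %3b

The pattern matches optionally the literal 'j', then one or more of a non-word character, then optionally a character in [1-5] (captured); then a character in [c-f], then zero or more of a non-whitespace character (non-capturing group); then one or more of a digit, then optionally a word character (captured).
Matches: at [2:43] → 'j-!  %3cc63d43xspraj.@@1ct47kg3j.5c72684r'.
Each match is replaced using the text its own group 1 captured.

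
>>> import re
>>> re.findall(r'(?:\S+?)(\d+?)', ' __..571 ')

Pattern: one or more of a non-whitespace character (lazy) (non-capturing group); then one or more of a digit (lazy) (captured).
The `?` after the quantifier makes it lazy — it takes as little as possible before letting the rest of the pattern try.
Scanning left to right: at [1:6] match '__..5', group 1 = '5'; at [6:8] match '71', group 1 = '1'.
Because there's exactly one group, `findall` drops the full match and keeps group 1 from each hit.

['5', '1']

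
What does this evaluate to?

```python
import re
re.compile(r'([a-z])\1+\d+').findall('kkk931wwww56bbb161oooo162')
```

['k', 'w', 'b', 'o']

After group 1 captures some text, `\1` only succeeds where that same text appears again.
Walking the string: at [0:6] match 'kkk931', group 1 = 'k'; at [6:12] match 'wwww56', group 1 = 'w'; at [12:18] match 'bbb161', group 1 = 'b'; at [18:25] match 'oooo162', group 1 = 'o'.
`findall` collects group 1 from each match (4 total).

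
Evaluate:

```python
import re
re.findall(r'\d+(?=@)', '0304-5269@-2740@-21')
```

Because the assertion is zero-width, the text it checks is not consumed and won't appear in the result.
Scanning left to right: at [5:9] → '5269'; at [11:15] → '2740'.
With no groups in the pattern, `findall` gives back each whole match — 2 here.

['5269', '2740']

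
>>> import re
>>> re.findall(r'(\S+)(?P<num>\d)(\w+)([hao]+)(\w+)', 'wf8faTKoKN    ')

With 5 capturing groups, `findall` returns a 5-tuple per match.

[('wf', '8', 'faTK', 'o', 'KN')]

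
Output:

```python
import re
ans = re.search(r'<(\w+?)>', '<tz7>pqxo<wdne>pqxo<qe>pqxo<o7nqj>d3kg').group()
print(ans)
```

The match spans [0:5] → '<tz7>'.

<tz7>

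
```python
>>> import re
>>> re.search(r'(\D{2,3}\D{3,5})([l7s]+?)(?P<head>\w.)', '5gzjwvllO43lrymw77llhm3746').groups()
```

('gzjwvl', 'l', 'O4')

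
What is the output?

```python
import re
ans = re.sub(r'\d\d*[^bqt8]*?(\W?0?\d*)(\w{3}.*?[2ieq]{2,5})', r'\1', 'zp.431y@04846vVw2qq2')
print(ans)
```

zp.@04846

Lazy quantifiers expand one character at a time until the remainder of the pattern can match.
The replacement refers to a captured group, so each match is rewritten using its own captured text.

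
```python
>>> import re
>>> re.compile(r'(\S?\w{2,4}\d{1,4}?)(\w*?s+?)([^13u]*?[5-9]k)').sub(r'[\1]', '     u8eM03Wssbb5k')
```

'     [u8eM03]'

The pattern matches optionally a non-whitespace character, then 2 to 4 of a word character, then 1 to 4 of a digit (lazy) (captured); then zero or more of a word character (lazy), then one or more of the literal 's' (lazy) (captured); then zero or more of any character except [13u] (lazy), then a character in [5-9], then a literal 'k' (captured).
Matches: at [5:18] → 'u8eM03Wssbb5k'.
`\1` in the replacement pulls in group 1's text for each match.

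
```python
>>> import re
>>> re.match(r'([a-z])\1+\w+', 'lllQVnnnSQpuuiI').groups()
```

('l',)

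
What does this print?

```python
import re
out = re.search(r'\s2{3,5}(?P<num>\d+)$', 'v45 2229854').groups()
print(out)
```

('9854',)

The pattern matches whitespace, then 3 to 5 of the literal '2'; then one or more of a digit (captured as 'num'); then anchored at the end.
Unlike `match`, `search` isn't anchored — it looks for the pattern anywhere in the string.
The match spans [3:11] → ' 2229854'.
Captured: group 1 = '9854'.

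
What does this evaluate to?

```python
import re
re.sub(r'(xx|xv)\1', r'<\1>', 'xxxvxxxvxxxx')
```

'xxxvxxxv<xx>'

A backreference is literal: `\1` must see the identical characters the first group matched.
`\1` in the replacement pulls in group 1's text for each match.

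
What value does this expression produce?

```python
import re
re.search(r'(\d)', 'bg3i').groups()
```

The match spans [2:3] → '3'.
Captured: group 1 = '3'.

('3',)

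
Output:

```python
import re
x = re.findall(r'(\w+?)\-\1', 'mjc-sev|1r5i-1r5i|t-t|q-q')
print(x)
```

`\1` has to match the exact text group 1 already captured.
Scanning left to right: at [8:17] match '1r5i-1r5i', group 1 = '1r5i'; at [18:21] match 't-t', group 1 = 't'; at [22:25] match 'q-q', group 1 = 'q'.
`findall` collects group 1 from each match (3 total).

['1r5i', 't', 'q']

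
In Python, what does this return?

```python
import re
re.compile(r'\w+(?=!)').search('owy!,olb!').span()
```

(0, 3)

The `(?=…)`/`(?<=…)` assertion just peeks at neighbouring text; it doesn't advance the match position.
Unlike `match`, `search` isn't anchored — it looks for the pattern anywhere in the string.
The match spans [0:3] → 'owy'.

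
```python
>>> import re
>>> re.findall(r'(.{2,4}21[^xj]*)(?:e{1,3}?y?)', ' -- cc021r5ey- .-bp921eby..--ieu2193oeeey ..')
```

Because there's exactly one group, `findall` drops the full match and keeps group 1 from the one hit.

[' cc021r5ey- .-bp921eby..--ieu2193oee']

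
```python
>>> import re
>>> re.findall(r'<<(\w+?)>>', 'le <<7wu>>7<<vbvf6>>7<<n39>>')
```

['7wu', 'vbvf6', 'n39']

Walking the string: at [3:10] match '<<7wu>>', group 1 = '7wu'; at [11:20] match '<<vbvf6>>', group 1 = 'vbvf6'; at [21:28] match '<<n39>>', group 1 = 'n39'.
`findall` collects group 1 from each match (3 total).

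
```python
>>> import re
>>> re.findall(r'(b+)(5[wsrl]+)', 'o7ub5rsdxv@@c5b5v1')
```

[('b', '5rs')]

Pattern: one or more of a literal 'b' (captured); then the literal '5', then one or more of one of [wsrl] (captured).
Scanning left to right: at [3:7] match 'b5rs', groups = ('b', '5rs').
With 2 capturing groups, `findall` returns a 2-tuple per match.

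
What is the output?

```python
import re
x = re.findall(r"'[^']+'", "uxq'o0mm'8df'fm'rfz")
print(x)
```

Matches: at [3:9] → "'o0mm'"; at [12:16] → "'fm'".
With no groups in the pattern, `findall` gives back each whole match — 2 here.

["'o0mm'", "'fm'"]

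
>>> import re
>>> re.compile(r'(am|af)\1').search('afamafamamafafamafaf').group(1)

The match spans [6:10] → 'amam'.
Captured: group 1 = 'am'.

'am'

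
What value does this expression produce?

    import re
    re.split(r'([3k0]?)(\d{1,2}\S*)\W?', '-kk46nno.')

['-k', 'k', '46nno.', '']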